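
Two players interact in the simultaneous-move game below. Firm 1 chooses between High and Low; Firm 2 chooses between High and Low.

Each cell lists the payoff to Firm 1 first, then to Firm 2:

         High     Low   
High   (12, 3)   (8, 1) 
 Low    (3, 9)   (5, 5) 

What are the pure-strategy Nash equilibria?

(High, High)

(High, High): Firm 1 gets 12 ≥ 3 from Low, and Firm 2 gets 3 ≥ 1 from Low — Nash equilibrium.
(High, Low): Firm 2 prefers High (3 > 1) — not an equilibrium.
(Low, High): Firm 1 prefers High (12 > 3) — not an equilibrium.
(Low, Low): Firm 1 prefers High (8 > 5); Firm 2 prefers High (9 > 5) — not an equilibrium.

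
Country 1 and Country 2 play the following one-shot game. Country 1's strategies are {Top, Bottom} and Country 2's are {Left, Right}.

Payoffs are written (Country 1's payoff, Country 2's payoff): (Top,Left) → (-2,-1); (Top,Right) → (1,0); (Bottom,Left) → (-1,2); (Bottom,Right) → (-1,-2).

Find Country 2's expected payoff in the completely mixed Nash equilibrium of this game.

-2/5

First find p, the probability Country 1 plays Top, from Country 2's indifference between Left and Right: −p + 2(1−p) = −2(1−p), giving p = 4/5.
Since Country 2 is indifferent in equilibrium, Country 2's expected payoff equals the payoff from either column against (4/5, 1/5). Using Left: −(4/5) + 2(1/5) = -2/5.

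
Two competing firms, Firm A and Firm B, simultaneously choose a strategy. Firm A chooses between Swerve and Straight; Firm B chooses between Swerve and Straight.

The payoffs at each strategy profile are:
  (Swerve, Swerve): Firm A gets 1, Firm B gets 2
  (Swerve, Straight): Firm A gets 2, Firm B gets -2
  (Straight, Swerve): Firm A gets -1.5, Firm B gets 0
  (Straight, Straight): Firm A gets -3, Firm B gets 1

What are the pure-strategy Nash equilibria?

(Swerve, Swerve)

(Swerve, Swerve): Firm A gets 1 ≥ -1.5 from Straight, and Firm B gets 2 ≥ -2 from Straight — Nash equilibrium.
(Swerve, Straight): Firm B prefers Swerve (2 > -2) — not an equilibrium.
(Straight, Swerve): Firm A prefers Swerve (1 > -1.5); Firm B prefers Straight (1 > 0) — not an equilibrium.
(Straight, Straight): Firm A prefers Swerve (2 > -3) — not an equilibrium.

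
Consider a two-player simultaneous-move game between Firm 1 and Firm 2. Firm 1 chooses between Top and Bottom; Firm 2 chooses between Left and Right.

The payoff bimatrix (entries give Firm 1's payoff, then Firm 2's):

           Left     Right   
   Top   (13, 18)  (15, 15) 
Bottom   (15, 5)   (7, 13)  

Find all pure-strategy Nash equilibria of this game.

none

(Top, Left): Firm 1 prefers Bottom (15 > 13) — not an equilibrium.
(Top, Right): Firm 2 prefers Left (18 > 15) — not an equilibrium.
(Bottom, Left): Firm 2 prefers Right (13 > 5) — not an equilibrium.
(Bottom, Right): Firm 1 prefers Top (15 > 7) — not an equilibrium.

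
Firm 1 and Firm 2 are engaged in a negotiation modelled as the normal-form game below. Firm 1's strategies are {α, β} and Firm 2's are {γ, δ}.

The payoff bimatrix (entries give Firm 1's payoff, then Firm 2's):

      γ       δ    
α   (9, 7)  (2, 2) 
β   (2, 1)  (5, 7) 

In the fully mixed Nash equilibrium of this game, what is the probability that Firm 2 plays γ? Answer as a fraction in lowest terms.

3/10

Let y be the probability that Firm 2 plays γ. In a completely mixed equilibrium, Firm 1 must be indifferent between α and β.
Firm 1's expected payoff from α is 9y + 2(1−y); from β it is 2y + 5(1−y).
Setting these equal: 7y + 2 = −3y + 5, so y = 3/10.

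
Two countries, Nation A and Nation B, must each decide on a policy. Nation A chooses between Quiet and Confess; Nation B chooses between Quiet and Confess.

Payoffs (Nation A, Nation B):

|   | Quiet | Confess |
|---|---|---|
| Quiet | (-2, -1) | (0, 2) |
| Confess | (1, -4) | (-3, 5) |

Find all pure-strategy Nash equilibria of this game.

(Quiet, Confess)

(Quiet, Quiet): Nation A prefers Confess (1 > -2); Nation B prefers Confess (2 > -1) — not an equilibrium.
(Quiet, Confess): Nation A gets 0 ≥ -3 from Confess, and Nation B gets 2 ≥ -1 from Quiet — Nash equilibrium.
(Confess, Quiet): Nation B prefers Confess (5 > -4) — not an equilibrium.
(Confess, Confess): Nation A prefers Quiet (0 > -3) — not an equilibrium.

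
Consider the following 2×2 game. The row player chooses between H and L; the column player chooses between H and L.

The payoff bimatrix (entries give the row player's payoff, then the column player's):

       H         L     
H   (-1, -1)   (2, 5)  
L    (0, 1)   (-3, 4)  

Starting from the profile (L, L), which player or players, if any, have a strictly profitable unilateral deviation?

The row player

The row player at (L, L) earns -3; deviating to H yields 2 — a strict improvement.
The column player earns 4; deviating to H yields 1 — not better.
Only the row player has a strictly profitable deviation.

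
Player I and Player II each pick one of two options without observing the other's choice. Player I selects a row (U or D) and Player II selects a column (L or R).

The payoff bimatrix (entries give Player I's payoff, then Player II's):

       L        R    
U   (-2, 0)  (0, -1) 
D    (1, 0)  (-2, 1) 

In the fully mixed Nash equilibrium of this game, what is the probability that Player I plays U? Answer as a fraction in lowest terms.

1/2

Let r be the probability that Player I plays U. In a completely mixed equilibrium, Player II must be indifferent between L and R.
Player II's expected payoff from L is 0; from R it is −r + (1−r).
Setting these equal: 0 = −2r + 1, so r = 1/2.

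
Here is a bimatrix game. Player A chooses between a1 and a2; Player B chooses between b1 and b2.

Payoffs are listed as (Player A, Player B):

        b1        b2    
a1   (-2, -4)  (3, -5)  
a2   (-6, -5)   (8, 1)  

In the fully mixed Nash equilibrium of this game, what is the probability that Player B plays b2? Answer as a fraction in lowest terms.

4/9

Let c be the probability that Player B plays b1. In a completely mixed equilibrium, Player A must be indifferent between a1 and a2.
Player A's expected payoff from a1 is −2c + 3(1−c); from a2 it is −6c + 8(1−c).
Setting these equal: −5c + 3 = −14c + 8, so c = 5/9.
Therefore Player B plays b2 with probability 1 − 5/9 = 4/9.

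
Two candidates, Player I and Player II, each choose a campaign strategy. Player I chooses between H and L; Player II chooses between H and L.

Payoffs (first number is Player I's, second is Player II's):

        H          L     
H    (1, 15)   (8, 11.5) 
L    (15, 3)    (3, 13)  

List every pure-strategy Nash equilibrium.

(H, H): Player I prefers L (15 > 1) — not an equilibrium.
(H, L): Player II prefers H (15 > 11.5) — not an equilibrium.
(L, H): Player II prefers L (13 > 3) — not an equilibrium.
(L, L): Player I prefers H (8 > 3) — not an equilibrium.

none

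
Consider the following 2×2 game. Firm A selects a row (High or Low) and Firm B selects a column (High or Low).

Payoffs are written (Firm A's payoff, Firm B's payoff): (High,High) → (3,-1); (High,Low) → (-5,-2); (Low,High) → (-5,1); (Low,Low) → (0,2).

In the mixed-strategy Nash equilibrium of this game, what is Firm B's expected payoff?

First find p, the probability Firm A plays High, from Firm B's indifference between High and Low: −p + (1−p) = −2p + 2(1−p), giving p = 1/2.
Since Firm B is indifferent in equilibrium, Firm B's expected payoff equals the payoff from either column against (1/2, 1/2). Using High: −(1/2) + (1/2) = 0.

0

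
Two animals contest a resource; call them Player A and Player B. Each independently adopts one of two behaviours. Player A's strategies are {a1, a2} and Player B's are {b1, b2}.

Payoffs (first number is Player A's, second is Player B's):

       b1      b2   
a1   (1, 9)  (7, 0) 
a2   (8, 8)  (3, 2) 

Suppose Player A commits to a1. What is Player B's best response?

b1

Against a1, Player B earns 9 from b1 and 0 from b2.
So b1 is the best response.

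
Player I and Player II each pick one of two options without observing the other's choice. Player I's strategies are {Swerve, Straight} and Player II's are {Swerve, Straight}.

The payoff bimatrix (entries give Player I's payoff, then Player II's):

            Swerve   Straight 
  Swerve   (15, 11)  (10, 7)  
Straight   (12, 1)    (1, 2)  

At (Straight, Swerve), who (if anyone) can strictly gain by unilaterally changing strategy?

Both

Player I at (Straight, Swerve) earns 12; deviating to Swerve yields 15 — a strict improvement.
Player II earns 1; deviating to Straight yields 2 — a strict improvement.
Both Player I and Player II have strictly profitable deviations.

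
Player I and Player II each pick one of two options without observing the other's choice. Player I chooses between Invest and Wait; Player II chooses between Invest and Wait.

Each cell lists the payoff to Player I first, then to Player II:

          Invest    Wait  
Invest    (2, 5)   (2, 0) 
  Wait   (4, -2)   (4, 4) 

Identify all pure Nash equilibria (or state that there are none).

(Wait, Wait)

(Invest, Invest): Player I prefers Wait (4 > 2) — not an equilibrium.
(Invest, Wait): Player I prefers Wait (4 > 2); Player II prefers Invest (5 > 0) — not an equilibrium.
(Wait, Invest): Player II prefers Wait (4 > -2) — not an equilibrium.
(Wait, Wait): Player I gets 4 ≥ 2 from Invest, and Player II gets 4 ≥ -2 from Invest — Nash equilibrium.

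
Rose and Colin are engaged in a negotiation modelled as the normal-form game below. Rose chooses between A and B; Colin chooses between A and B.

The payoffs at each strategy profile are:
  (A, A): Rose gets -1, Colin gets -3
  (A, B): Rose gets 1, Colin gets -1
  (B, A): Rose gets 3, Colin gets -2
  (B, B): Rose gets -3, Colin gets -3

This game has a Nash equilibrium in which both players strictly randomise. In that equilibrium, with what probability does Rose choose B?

Let x be the probability that Rose plays A. In a completely mixed equilibrium, Colin must be indifferent between A and B.
Colin's expected payoff from A is −3x − 2(1−x); from B it is −x − 3(1−x).
Setting these equal: −x − 2 = 2x − 3, so x = 1/3.
Therefore Rose plays B with probability 1 − 1/3 = 2/3.

2/3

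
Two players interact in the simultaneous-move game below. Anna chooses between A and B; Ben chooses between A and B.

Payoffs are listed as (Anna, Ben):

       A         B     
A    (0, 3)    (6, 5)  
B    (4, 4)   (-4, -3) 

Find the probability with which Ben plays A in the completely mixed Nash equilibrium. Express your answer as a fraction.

Let q be the probability that Ben plays A. In a completely mixed equilibrium, Anna must be indifferent between A and B.
Anna's expected payoff from A is 6(1−q); from B it is 4q − 4(1−q).
Setting these equal: −6q + 6 = 8q − 4, so q = 5/7.

5/7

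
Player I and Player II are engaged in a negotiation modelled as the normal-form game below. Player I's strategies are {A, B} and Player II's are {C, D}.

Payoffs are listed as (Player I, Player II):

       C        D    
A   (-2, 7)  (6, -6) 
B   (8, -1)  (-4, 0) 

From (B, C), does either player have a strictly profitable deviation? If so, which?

Player II

Player I at (B, C) earns 8; deviating to A yields -2 — not better.
Player II earns -1; deviating to D yields 0 — a strict improvement.
Only Player II has a strictly profitable deviation.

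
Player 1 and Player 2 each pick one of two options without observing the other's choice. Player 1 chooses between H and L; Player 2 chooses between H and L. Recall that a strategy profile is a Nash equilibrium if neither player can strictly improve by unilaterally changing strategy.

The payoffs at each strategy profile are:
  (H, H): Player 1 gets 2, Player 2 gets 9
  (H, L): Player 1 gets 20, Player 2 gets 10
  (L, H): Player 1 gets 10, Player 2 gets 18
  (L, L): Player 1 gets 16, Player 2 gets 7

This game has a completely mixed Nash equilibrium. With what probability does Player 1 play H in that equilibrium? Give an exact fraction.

11/12

Let r be the probability that Player 1 plays H. In a completely mixed equilibrium, Player 2 must be indifferent between H and L.
Player 2's expected payoff from H is 9r + 18(1−r); from L it is 10r + 7(1−r).
Setting these equal: −9r + 18 = 3r + 7, so r = 11/12.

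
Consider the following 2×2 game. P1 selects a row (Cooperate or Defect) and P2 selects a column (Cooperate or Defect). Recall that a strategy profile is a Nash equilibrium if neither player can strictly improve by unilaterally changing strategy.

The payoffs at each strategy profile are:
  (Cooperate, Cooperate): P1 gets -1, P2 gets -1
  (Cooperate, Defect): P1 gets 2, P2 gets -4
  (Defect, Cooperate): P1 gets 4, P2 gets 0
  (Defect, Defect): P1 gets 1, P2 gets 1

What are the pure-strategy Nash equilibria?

none

(Cooperate, Cooperate): P1 prefers Defect (4 > -1) — not an equilibrium.
(Cooperate, Defect): P2 prefers Cooperate (-1 > -4) — not an equilibrium.
(Defect, Cooperate): P2 prefers Defect (1 > 0) — not an equilibrium.
(Defect, Defect): P1 prefers Cooperate (2 > 1) — not an equilibrium.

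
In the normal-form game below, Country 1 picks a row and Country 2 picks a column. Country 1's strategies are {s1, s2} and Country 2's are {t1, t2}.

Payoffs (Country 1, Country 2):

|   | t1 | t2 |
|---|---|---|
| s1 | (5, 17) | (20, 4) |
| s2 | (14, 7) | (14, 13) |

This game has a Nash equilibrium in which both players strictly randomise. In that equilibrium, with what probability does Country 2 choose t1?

Let c be the probability that Country 2 plays t1. In a completely mixed equilibrium, Country 1 must be indifferent between s1 and s2.
Country 1's expected payoff from s1 is 5c + 20(1−c); from s2 it is 14c + 14(1−c).
Setting these equal: −15c + 20 = 14, so c = 2/5.

2/5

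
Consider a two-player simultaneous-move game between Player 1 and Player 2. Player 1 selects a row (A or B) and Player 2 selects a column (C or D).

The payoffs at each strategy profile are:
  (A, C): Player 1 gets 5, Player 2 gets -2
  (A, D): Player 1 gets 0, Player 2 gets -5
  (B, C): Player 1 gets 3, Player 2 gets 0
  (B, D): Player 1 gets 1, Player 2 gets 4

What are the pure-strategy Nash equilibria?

(A, C) and (B, D)

(A, C): Player 1 gets 5 ≥ 3 from B, and Player 2 gets -2 ≥ -5 from D — Nash equilibrium.
(A, D): Player 1 prefers B (1 > 0); Player 2 prefers C (-2 > -5) — not an equilibrium.
(B, C): Player 1 prefers A (5 > 3); Player 2 prefers D (4 > 0) — not an equilibrium.
(B, D): Player 1 gets 1 ≥ 0 from A, and Player 2 gets 4 ≥ 0 from C — Nash equilibrium.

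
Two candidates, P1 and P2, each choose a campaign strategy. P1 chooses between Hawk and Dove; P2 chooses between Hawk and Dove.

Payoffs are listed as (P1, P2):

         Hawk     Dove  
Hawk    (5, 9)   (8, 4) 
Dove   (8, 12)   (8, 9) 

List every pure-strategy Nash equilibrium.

(Dove, Hawk)

(Hawk, Hawk): P1 prefers Dove (8 > 5) — not an equilibrium.
(Hawk, Dove): P2 prefers Hawk (9 > 4) — not an equilibrium.
(Dove, Hawk): P1 gets 8 ≥ 5 from Hawk, and P2 gets 12 ≥ 9 from Dove — Nash equilibrium.
(Dove, Dove): P2 prefers Hawk (12 > 9) — not an equilibrium.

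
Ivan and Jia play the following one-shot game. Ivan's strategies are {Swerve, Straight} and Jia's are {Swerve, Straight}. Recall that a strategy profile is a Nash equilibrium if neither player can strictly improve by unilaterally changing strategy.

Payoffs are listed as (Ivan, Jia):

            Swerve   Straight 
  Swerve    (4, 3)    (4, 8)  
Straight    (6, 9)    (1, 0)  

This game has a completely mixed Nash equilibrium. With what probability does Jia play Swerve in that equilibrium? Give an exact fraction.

3/5

Let y be the probability that Jia plays Swerve. In a completely mixed equilibrium, Ivan must be indifferent between Swerve and Straight.
Ivan's expected payoff from Swerve is 4y + 4(1−y); from Straight it is 6y + (1−y).
Setting these equal: 4 = 5y + 1, so y = 3/5.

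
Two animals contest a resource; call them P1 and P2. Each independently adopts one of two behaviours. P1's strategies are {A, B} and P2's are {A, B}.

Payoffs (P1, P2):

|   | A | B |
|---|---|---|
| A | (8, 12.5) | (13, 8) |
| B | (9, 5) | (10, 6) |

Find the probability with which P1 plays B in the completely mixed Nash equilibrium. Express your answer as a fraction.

9/11

Let p be the probability that P1 plays A. In a completely mixed equilibrium, P2 must be indifferent between A and B.
P2's expected payoff from A is 12.5p + 5(1−p); from B it is 8p + 6(1−p).
Setting these equal: 7.5p + 5 = 2p + 6, so p = 2/11.
Therefore P1 plays B with probability 1 − 2/11 = 9/11.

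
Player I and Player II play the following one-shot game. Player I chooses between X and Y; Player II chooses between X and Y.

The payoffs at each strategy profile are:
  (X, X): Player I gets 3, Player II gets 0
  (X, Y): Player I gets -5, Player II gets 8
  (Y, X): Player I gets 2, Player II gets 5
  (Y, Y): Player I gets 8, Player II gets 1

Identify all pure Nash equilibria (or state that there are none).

none

(X, X): Player II prefers Y (8 > 0) — not an equilibrium.
(X, Y): Player I prefers Y (8 > -5) — not an equilibrium.
(Y, X): Player I prefers X (3 > 2) — not an equilibrium.
(Y, Y): Player II prefers X (5 > 1) — not an equilibrium.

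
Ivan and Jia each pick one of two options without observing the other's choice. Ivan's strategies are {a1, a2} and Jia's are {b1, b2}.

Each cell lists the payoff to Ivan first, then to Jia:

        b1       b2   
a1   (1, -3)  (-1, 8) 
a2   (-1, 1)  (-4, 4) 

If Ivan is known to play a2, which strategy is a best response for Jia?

Against a2, Jia earns 1 from b1 and 4 from b2.
So b2 is the best response.

b2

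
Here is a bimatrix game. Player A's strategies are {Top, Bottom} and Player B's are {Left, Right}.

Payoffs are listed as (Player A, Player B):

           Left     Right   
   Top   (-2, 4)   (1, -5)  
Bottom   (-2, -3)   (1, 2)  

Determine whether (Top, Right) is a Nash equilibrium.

At (Top, Right), Player A earns 1; switching to Bottom would give 1, so Player A has no profitable deviation.
Player B earns -5; switching to Left would give 4, so Player B would deviate.
Since at least one player can profitably deviate, this is not a Nash equilibrium.

No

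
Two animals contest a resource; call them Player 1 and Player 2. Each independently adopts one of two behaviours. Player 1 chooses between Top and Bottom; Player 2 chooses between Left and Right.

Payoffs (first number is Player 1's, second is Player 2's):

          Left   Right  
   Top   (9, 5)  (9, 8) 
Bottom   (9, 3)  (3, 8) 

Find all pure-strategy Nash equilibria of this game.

(Top, Right)

(Top, Left): Player 2 prefers Right (8 > 5) — not an equilibrium.
(Top, Right): Player 1 gets 9 ≥ 3 from Bottom, and Player 2 gets 8 ≥ 5 from Left — Nash equilibrium.
(Bottom, Left): Player 2 prefers Right (8 > 3) — not an equilibrium.
(Bottom, Right): Player 1 prefers Top (9 > 3) — not an equilibrium.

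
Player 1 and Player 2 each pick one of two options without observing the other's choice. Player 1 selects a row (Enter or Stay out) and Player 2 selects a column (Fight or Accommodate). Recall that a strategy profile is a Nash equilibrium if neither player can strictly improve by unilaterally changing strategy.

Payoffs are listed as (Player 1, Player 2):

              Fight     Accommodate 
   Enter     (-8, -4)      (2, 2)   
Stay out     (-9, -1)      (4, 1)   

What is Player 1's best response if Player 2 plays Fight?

Enter

Against Fight, Player 1 earns -8 from Enter and -9 from Stay out.
So Enter is the best response.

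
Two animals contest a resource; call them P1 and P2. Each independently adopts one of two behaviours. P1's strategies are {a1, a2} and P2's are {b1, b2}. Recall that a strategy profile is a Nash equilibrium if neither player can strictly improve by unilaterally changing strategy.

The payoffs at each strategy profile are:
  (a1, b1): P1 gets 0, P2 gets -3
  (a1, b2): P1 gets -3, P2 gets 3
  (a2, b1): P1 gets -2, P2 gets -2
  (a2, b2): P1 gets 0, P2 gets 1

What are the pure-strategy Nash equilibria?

(a2, b2)

(a1, b1): P2 prefers b2 (3 > -3) — not an equilibrium.
(a1, b2): P1 prefers a2 (0 > -3) — not an equilibrium.
(a2, b1): P1 prefers a1 (0 > -2); P2 prefers b2 (1 > -2) — not an equilibrium.
(a2, b2): P1 gets 0 ≥ -3 from a1, and P2 gets 1 ≥ -2 from b1 — Nash equilibrium.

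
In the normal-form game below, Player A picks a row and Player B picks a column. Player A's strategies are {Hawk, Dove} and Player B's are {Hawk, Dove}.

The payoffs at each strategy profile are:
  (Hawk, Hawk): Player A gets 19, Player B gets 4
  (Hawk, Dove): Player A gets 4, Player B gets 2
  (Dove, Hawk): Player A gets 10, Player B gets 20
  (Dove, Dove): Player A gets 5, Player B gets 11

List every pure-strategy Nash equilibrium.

(Hawk, Hawk): Player A gets 19 ≥ 10 from Dove, and Player B gets 4 ≥ 2 from Dove — Nash equilibrium.
(Hawk, Dove): Player A prefers Dove (5 > 4); Player B prefers Hawk (4 > 2) — not an equilibrium.
(Dove, Hawk): Player A prefers Hawk (19 > 10) — not an equilibrium.
(Dove, Dove): Player B prefers Hawk (20 > 11) — not an equilibrium.

(Hawk, Hawk)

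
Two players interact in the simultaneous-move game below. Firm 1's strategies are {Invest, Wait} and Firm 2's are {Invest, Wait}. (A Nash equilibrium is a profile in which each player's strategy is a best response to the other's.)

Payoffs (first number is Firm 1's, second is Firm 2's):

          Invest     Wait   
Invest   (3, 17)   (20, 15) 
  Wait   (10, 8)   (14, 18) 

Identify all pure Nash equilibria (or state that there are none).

none

(Invest, Invest): Firm 1 prefers Wait (10 > 3) — not an equilibrium.
(Invest, Wait): Firm 2 prefers Invest (17 > 15) — not an equilibrium.
(Wait, Invest): Firm 2 prefers Wait (18 > 8) — not an equilibrium.
(Wait, Wait): Firm 1 prefers Invest (20 > 14) — not an equilibrium.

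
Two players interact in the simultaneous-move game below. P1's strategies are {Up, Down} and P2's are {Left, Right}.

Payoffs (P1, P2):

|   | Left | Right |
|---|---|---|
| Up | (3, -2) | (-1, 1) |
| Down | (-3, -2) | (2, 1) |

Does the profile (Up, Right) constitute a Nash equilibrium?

No

At (Up, Right), P1 earns -1; switching to Down would give 2, so P1 would deviate.
P2 earns 1; switching to Left would give -2, so P2 has no profitable deviation.
Since at least one player can profitably deviate, this is not a Nash equilibrium.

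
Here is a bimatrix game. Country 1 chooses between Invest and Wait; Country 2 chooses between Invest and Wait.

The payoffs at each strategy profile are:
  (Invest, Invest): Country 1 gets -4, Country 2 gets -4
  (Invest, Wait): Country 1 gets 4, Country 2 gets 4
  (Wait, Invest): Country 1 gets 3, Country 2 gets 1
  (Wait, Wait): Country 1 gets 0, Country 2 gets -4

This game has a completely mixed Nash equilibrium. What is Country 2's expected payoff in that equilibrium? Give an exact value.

First find p, the probability Country 1 plays Invest, from Country 2's indifference between Invest and Wait: −4p + (1−p) = 4p − 4(1−p), giving p = 5/13.
Since Country 2 is indifferent in equilibrium, Country 2's expected payoff equals the payoff from either column against (5/13, 8/13). Using Invest: −4(5/13) + (8/13) = -12/13.

-12/13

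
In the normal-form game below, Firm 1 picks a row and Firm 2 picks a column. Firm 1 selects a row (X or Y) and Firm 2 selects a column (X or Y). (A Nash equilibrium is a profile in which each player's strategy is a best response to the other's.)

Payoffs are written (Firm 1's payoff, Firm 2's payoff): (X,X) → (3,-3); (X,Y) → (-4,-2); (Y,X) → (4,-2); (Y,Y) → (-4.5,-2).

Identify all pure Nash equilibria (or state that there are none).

(X, X): Firm 1 prefers Y (4 > 3); Firm 2 prefers Y (-2 > -3) — not an equilibrium.
(X, Y): Firm 1 gets -4 ≥ -4.5 from Y, and Firm 2 gets -2 ≥ -3 from X — Nash equilibrium.
(Y, X): Firm 1 gets 4 ≥ 3 from X, and Firm 2 gets -2 ≥ -2 from Y — Nash equilibrium.
(Y, Y): Firm 1 prefers X (-4 > -4.5) — not an equilibrium.

(X, Y) and (Y, X)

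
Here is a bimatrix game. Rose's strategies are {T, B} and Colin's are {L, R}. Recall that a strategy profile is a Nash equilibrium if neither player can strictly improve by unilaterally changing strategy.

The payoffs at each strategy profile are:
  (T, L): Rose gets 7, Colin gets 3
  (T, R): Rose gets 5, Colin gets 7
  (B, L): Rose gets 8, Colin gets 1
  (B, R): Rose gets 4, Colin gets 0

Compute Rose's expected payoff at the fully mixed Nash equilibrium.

First find q, the probability Colin plays L, from Rose's indifference between T and B: 7q + 5(1−q) = 8q + 4(1−q), giving q = 1/2.
Since Rose is indifferent in equilibrium, Rose's expected payoff equals the payoff from either row against (1/2, 1/2). Using T: 7(1/2) + 5(1/2) = 6.

6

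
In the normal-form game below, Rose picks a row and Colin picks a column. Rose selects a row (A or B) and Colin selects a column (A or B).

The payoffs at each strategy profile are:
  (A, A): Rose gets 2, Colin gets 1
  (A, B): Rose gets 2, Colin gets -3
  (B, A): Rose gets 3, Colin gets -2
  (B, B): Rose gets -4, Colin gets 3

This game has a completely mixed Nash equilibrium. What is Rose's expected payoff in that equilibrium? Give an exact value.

2

First find q, the probability Colin plays A, from Rose's indifference between A and B: 2q + 2(1−q) = 3q − 4(1−q), giving q = 6/7.
Since Rose is indifferent in equilibrium, Rose's expected payoff equals the payoff from either row against (6/7, 1/7). Using A: 2(6/7) + 2(1/7) = 2.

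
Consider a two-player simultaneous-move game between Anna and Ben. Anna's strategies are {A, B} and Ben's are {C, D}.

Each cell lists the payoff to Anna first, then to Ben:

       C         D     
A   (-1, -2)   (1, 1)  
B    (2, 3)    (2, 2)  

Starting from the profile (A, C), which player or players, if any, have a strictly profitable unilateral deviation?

Both

Anna at (A, C) earns -1; deviating to B yields 2 — a strict improvement.
Ben earns -2; deviating to D yields 1 — a strict improvement.
Both Anna and Ben have strictly profitable deviations.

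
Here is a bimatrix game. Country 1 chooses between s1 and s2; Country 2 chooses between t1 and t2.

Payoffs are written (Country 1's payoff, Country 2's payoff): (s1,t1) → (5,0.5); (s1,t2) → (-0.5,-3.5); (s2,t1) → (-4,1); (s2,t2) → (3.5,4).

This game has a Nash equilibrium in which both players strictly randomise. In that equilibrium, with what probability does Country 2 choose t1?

Let c be the probability that Country 2 plays t1. In a completely mixed equilibrium, Country 1 must be indifferent between s1 and s2.
Country 1's expected payoff from s1 is 5c − 0.5(1−c); from s2 it is −4c + 3.5(1−c).
Setting these equal: 5.5c − 0.5 = −7.5c + 3.5, so c = 4/13.

4/13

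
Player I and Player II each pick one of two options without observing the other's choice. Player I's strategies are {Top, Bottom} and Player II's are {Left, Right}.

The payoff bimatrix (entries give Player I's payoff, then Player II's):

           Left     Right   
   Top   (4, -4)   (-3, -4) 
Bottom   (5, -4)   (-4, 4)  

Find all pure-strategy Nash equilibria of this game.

(Top, Left): Player I prefers Bottom (5 > 4) — not an equilibrium.
(Top, Right): Player I gets -3 ≥ -4 from Bottom, and Player II gets -4 ≥ -4 from Left — Nash equilibrium.
(Bottom, Left): Player II prefers Right (4 > -4) — not an equilibrium.
(Bottom, Right): Player I prefers Top (-3 > -4) — not an equilibrium.

(Top, Right)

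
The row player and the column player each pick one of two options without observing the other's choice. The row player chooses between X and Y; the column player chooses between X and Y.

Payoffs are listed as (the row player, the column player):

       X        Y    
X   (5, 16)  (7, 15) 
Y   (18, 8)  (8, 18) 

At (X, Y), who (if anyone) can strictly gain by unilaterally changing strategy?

The row player at (X, Y) earns 7; deviating to Y yields 8 — a strict improvement.
The column player earns 15; deviating to X yields 16 — a strict improvement.
Both the row player and the column player have strictly profitable deviations.

Both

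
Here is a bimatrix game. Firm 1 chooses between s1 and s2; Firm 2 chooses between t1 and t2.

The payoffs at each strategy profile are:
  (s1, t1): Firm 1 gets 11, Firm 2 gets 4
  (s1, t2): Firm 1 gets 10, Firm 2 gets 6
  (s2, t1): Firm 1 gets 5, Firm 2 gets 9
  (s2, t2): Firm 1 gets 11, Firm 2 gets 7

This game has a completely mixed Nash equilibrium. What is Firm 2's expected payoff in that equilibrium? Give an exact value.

First find p, the probability Firm 1 plays s1, from Firm 2's indifference between t1 and t2: 4p + 9(1−p) = 6p + 7(1−p), giving p = 1/2.
Since Firm 2 is indifferent in equilibrium, Firm 2's expected payoff equals the payoff from either column against (1/2, 1/2). Using t1: 4(1/2) + 9(1/2) = 13/2.

13/2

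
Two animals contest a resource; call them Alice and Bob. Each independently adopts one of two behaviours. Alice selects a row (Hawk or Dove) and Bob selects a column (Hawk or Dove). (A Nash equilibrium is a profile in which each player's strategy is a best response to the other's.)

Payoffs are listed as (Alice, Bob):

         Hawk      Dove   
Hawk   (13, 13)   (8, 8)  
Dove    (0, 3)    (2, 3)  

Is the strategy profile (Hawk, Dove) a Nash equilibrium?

No

At (Hawk, Dove), Alice earns 8; switching to Dove would give 2, so Alice has no profitable deviation.
Bob earns 8; switching to Hawk would give 13, so Bob would deviate.
Since at least one player can profitably deviate, this is not a Nash equilibrium.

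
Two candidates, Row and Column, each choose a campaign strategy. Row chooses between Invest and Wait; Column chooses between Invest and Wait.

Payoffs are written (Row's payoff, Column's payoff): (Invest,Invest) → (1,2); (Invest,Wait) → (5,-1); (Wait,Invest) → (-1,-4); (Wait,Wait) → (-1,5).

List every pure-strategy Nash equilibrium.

(Invest, Invest)

(Invest, Invest): Row gets 1 ≥ -1 from Wait, and Column gets 2 ≥ -1 from Wait — Nash equilibrium.
(Invest, Wait): Column prefers Invest (2 > -1) — not an equilibrium.
(Wait, Invest): Row prefers Invest (1 > -1); Column prefers Wait (5 > -4) — not an equilibrium.
(Wait, Wait): Row prefers Invest (5 > -1) — not an equilibrium.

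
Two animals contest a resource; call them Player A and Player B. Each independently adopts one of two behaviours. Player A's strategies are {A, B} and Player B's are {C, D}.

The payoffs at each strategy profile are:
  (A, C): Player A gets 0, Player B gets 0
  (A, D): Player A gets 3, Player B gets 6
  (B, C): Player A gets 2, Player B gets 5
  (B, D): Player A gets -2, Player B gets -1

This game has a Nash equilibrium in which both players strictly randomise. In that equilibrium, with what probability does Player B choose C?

Let y be the probability that Player B plays C. In a completely mixed equilibrium, Player A must be indifferent between A and B.
Player A's expected payoff from A is 3(1−y); from B it is 2y − 2(1−y).
Setting these equal: −3y + 3 = 4y − 2, so y = 5/7.

5/7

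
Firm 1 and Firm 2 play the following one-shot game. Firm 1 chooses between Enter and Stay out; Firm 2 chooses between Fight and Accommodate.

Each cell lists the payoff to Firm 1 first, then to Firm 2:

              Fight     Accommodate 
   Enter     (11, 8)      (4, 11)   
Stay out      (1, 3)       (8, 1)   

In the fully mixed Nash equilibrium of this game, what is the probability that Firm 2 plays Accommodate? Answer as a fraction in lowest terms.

Let q be the probability that Firm 2 plays Fight. In a completely mixed equilibrium, Firm 1 must be indifferent between Enter and Stay out.
Firm 1's expected payoff from Enter is 11q + 4(1−q); from Stay out it is q + 8(1−q).
Setting these equal: 7q + 4 = −7q + 8, so q = 2/7.
Therefore Firm 2 plays Accommodate with probability 1 − 2/7 = 5/7.

5/7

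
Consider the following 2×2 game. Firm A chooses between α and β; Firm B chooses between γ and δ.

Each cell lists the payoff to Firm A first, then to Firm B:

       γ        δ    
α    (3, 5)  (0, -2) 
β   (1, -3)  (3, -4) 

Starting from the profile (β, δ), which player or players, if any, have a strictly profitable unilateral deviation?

Firm A at (β, δ) earns 3; deviating to α yields 0 — not better.
Firm B earns -4; deviating to γ yields -3 — a strict improvement.
Only Firm B has a strictly profitable deviation.

Firm B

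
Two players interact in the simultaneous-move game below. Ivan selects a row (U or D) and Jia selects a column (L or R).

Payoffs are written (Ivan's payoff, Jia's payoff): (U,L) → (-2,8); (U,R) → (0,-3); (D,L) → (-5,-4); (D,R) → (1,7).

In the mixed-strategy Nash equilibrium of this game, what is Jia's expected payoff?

2

First find p, the probability Ivan plays U, from Jia's indifference between L and R: 8p − 4(1−p) = −3p + 7(1−p), giving p = 1/2.
Since Jia is indifferent in equilibrium, Jia's expected payoff equals the payoff from either column against (1/2, 1/2). Using L: 8(1/2) − 4(1/2) = 2.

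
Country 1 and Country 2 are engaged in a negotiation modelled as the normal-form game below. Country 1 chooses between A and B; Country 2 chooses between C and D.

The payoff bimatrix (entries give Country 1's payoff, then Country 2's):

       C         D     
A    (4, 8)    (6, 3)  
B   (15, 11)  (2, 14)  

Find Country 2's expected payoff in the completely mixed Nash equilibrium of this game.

79/8

First find x, the probability Country 1 plays A, from Country 2's indifference between C and D: 8x + 11(1−x) = 3x + 14(1−x), giving x = 3/8.
Since Country 2 is indifferent in equilibrium, Country 2's expected payoff equals the payoff from either column against (3/8, 5/8). Using C: 8(3/8) + 11(5/8) = 79/8.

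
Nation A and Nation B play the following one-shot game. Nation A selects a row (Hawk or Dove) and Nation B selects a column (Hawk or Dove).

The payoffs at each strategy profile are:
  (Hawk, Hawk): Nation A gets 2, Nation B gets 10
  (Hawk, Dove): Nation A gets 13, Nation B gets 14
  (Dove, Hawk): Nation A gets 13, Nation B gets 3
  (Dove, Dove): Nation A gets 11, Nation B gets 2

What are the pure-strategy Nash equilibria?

(Hawk, Hawk): Nation A prefers Dove (13 > 2); Nation B prefers Dove (14 > 10) — not an equilibrium.
(Hawk, Dove): Nation A gets 13 ≥ 11 from Dove, and Nation B gets 14 ≥ 10 from Hawk — Nash equilibrium.
(Dove, Hawk): Nation A gets 13 ≥ 2 from Hawk, and Nation B gets 3 ≥ 2 from Dove — Nash equilibrium.
(Dove, Dove): Nation A prefers Hawk (13 > 11); Nation B prefers Hawk (3 > 2) — not an equilibrium.

(Hawk, Dove) and (Dove, Hawk)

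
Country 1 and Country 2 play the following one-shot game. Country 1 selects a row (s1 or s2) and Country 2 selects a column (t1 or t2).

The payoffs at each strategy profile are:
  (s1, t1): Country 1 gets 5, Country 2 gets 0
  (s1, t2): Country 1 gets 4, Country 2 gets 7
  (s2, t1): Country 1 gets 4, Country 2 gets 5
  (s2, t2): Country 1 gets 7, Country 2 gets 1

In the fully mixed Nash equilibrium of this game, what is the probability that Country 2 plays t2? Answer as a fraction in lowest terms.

Let q be the probability that Country 2 plays t1. In a completely mixed equilibrium, Country 1 must be indifferent between s1 and s2.
Country 1's expected payoff from s1 is 5q + 4(1−q); from s2 it is 4q + 7(1−q).
Setting these equal: q + 4 = −3q + 7, so q = 3/4.
Therefore Country 2 plays t2 with probability 1 − 3/4 = 1/4.

1/4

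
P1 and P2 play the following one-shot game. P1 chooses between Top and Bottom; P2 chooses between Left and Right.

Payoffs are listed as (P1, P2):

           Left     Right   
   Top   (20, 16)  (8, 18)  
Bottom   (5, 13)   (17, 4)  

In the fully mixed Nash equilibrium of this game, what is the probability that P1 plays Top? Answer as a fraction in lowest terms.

9/11

Let x be the probability that P1 plays Top. In a completely mixed equilibrium, P2 must be indifferent between Left and Right.
P2's expected payoff from Left is 16x + 13(1−x); from Right it is 18x + 4(1−x).
Setting these equal: 3x + 13 = 14x + 4, so x = 9/11.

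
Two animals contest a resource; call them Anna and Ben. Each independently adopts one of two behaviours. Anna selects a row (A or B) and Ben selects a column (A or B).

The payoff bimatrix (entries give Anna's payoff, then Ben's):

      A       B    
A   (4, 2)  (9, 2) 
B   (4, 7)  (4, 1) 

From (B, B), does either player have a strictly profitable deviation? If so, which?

Anna at (B, B) earns 4; deviating to A yields 9 — a strict improvement.
Ben earns 1; deviating to A yields 7 — a strict improvement.
Both Anna and Ben have strictly profitable deviations.

Both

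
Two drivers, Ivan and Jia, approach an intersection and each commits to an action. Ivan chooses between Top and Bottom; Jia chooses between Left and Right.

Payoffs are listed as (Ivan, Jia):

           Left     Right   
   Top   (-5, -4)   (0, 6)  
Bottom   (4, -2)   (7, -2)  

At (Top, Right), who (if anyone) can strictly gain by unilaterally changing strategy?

Ivan

Ivan at (Top, Right) earns 0; deviating to Bottom yields 7 — a strict improvement.
Jia earns 6; deviating to Left yields -4 — not better.
Only Ivan has a strictly profitable deviation.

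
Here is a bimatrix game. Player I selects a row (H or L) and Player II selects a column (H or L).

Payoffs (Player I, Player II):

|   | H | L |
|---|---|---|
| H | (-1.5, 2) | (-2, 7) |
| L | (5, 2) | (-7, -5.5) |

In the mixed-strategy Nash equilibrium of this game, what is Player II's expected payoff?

2

First find p, the probability Player I plays H, from Player II's indifference between H and L: 2p + 2(1−p) = 7p − 5.5(1−p), giving p = 3/5.
Since Player II is indifferent in equilibrium, Player II's expected payoff equals the payoff from either column against (3/5, 2/5). Using H: 2(3/5) + 2(2/5) = 2.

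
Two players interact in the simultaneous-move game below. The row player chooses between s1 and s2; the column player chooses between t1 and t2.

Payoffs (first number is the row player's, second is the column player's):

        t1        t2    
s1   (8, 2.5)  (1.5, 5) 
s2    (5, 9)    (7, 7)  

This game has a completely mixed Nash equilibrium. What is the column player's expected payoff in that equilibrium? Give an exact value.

55/9

First find p, the probability the row player plays s1, from the column player's indifference between t1 and t2: 2.5p + 9(1−p) = 5p + 7(1−p), giving p = 4/9.
Since the column player is indifferent in equilibrium, the column player's expected payoff equals the payoff from either column against (4/9, 5/9). Using t1: 2.5(4/9) + 9(5/9) = 55/9.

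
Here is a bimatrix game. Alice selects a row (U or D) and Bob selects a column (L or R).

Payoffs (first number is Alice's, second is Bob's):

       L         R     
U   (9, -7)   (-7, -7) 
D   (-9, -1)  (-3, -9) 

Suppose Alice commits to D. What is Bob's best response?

L

Against D, Bob earns -1 from L and -9 from R.
So L is the best response.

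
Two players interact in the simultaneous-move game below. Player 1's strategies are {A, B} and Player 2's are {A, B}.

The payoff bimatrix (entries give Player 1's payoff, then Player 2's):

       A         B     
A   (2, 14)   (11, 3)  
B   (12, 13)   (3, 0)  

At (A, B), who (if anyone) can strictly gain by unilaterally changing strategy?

Player 1 at (A, B) earns 11; deviating to B yields 3 — not better.
Player 2 earns 3; deviating to A yields 14 — a strict improvement.
Only Player 2 has a strictly profitable deviation.

Player 2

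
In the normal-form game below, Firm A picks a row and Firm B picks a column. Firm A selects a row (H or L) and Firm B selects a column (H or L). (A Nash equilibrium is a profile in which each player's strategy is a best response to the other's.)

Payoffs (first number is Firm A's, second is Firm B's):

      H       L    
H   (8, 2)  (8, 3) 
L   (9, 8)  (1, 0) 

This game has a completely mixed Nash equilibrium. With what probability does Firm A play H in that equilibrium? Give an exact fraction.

Let r be the probability that Firm A plays H. In a completely mixed equilibrium, Firm B must be indifferent between H and L.
Firm B's expected payoff from H is 2r + 8(1−r); from L it is 3r.
Setting these equal: −6r + 8 = 3r, so r = 8/9.

8/9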